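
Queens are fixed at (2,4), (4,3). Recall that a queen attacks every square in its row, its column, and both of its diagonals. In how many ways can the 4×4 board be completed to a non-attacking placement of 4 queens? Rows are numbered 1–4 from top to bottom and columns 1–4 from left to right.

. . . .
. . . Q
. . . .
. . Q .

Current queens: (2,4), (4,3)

Branch on row 1: col 1 → 0; col 2 → 1.
Sum: 0 + 1 = 1.

1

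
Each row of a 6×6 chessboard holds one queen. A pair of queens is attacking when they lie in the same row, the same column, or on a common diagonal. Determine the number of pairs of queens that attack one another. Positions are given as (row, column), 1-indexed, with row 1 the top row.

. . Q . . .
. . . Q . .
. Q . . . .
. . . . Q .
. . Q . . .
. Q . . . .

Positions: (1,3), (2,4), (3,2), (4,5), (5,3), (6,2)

4

Same column: (1,3)–(5,3) (column 3); (3,2)–(6,2) (column 2).
Same diagonal: (1,3)–(2,4) (|1−2| = |3−4| = 1); (5,3)–(6,2) (|5−6| = |3−2| = 1).
Total attacking pairs: 4.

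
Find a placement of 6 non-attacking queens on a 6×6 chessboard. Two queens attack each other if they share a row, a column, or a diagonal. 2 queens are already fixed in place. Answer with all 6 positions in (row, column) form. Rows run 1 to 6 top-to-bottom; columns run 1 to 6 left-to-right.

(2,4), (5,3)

(1,2) (2,4) (3,6) (4,1) (5,3) (6,5)

Row 1: attacked by (2,4)→{3,4,5}; (5,3)→{3}. Safe: 1, 2, 6. Place at column 2.
Row 3: attacked by (1,2)→{2,4}; (2,4)→{3,4,5}; (5,3)→{1,3,5}. Safe: 6. Place at column 6.
Row 4: attacked by (1,2)→{2,5}; (2,4)→{2,4,6}; (3,6)→{5,6}; (5,3)→{2,3,4}. Safe: 1. Place at column 1.
Row 6: attacked by (1,2)→{2}; (2,4)→{4}; (3,6)→{3,6}; (4,1)→{1,3}; (5,3)→{2,3,4}. Safe: 5. Place at column 5.
Columns [2, 4, 6, 1, 3, 5], r−c [-1, -2, -3, 3, 2, 1], r+c [3, 6, 9, 5, 8, 11] are all distinct, so no two queens attack.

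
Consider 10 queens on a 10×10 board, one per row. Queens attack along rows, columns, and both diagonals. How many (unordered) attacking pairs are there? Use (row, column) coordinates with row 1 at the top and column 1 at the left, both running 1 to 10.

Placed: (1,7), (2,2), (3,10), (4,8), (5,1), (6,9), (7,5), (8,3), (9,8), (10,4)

Same column: (4,8)–(9,8) (column 8).
Same diagonal: (4,8)–(7,5) (|4−7| = |8−5| = 3).
Total attacking pairs: 2.

2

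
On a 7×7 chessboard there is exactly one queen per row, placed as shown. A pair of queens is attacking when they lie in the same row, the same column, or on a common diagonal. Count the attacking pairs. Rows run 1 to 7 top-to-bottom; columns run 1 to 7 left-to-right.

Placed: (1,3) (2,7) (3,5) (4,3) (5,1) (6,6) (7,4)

Same column: (1,3)–(4,3) (column 3).
Same diagonal: (1,3)–(3,5) (|1−3| = |3−5| = 2).
Total attacking pairs: 2.

2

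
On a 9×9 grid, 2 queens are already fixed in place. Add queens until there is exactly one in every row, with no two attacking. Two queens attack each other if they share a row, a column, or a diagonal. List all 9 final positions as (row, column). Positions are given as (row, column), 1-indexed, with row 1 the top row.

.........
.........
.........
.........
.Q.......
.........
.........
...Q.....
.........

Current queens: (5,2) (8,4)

Row 1: attacked by (5,2)→{2,6}; (8,4)→{4}. Safe: 1, 3, 5, 7, 8, 9. Place at column 5.
Row 2: attacked by (1,5)→{4,5,6}; (5,2)→{2,5}; (8,4)→{4}. Safe: 1, 3, 7, 8, 9. Place at column 3.
Row 3: attacked by (1,5)→{3,5,7}; (2,3)→{2,3,4}; (5,2)→{2,4}; (8,4)→{4,9}. Safe: 1, 6, 8. Place at column 6.
Row 4: attacked by (1,5)→{2,5,8}; (2,3)→{1,3,5}; (3,6)→{5,6,7}; (5,2)→{1,2,3}; (8,4)→{4,8}. Safe: 9. Place at column 9.
Row 6: attacked by (1,5)→{5}; (2,3)→{3,7}; (3,6)→{3,6,9}; (4,9)→{7,9}; (5,2)→{1,2,3}; (8,4)→{2,4,6}. Safe: 8. Place at column 8.
Row 7: attacked by (1,5)→{5}; (2,3)→{3,8}; (3,6)→{2,6}; (4,9)→{6,9}; (5,2)→{2,4}; (6,8)→{7,8,9}; (8,4)→{3,4,5}. Safe: 1. Place at column 1.
Row 9: attacked by (1,5)→{5}; (2,3)→{3}; (3,6)→{6}; (4,9)→{4,9}; (5,2)→{2,6}; (6,8)→{5,8}; (7,1)→{1,3}; (8,4)→{3,4,5}. Safe: 7. Place at column 7.
Columns [5, 3, 6, 9, 2, 8, 1, 4, 7], r−c [-4, -1, -3, -5, 3, -2, 6, 4, 2], r+c [6, 5, 9, 13, 7, 14, 8, 12, 16] are all distinct, so no two queens attack.

(1,5) (2,3) (3,6) (4,9) (5,2) (6,8) (7,1) (8,4) (9,7)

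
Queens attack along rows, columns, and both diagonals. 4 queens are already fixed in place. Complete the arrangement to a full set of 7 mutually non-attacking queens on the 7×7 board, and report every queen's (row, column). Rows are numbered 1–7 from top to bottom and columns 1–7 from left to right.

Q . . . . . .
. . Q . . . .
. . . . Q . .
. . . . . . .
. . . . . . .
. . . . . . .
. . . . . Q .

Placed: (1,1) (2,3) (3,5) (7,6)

(1,1) (2,3) (3,5) (4,7) (5,2) (6,4) (7,6)

Row 4: attacked by (1,1)→{1,4}; (2,3)→{1,3,5}; (3,5)→{4,5,6}; (7,6)→{3,6}. Safe: 2, 7. Place at column 7.
Row 5: attacked by (1,1)→{1,5}; (2,3)→{3,6}; (3,5)→{3,5,7}; (4,7)→{6,7}; (7,6)→{4,6}. Safe: 2. Place at column 2.
Row 6: attacked by (1,1)→{1,6}; (2,3)→{3,7}; (3,5)→{2,5}; (4,7)→{5,7}; (5,2)→{1,2,3}; (7,6)→{5,6,7}. Safe: 4. Place at column 4.
Columns [1, 3, 5, 7, 2, 4, 6], r−c [0, -1, -2, -3, 3, 2, 1], r+c [2, 5, 8, 11, 7, 10, 13] are all distinct, so no two queens attack.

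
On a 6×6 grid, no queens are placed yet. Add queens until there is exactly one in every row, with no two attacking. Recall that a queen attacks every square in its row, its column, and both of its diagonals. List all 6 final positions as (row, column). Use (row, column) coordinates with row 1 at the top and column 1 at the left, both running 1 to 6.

(1,2) (2,4) (3,6) (4,1) (5,3) (6,5)

Row 1: Safe: 1, 2, 3, 4, 5, 6. Place at column 2.
Row 2: attacked by (1,2)→{1,2,3}. Safe: 4, 5, 6. Place at column 4.
Row 3: attacked by (1,2)→{2,4}; (2,4)→{3,4,5}. Safe: 1, 6. Place at column 6.
Row 4: attacked by (1,2)→{2,5}; (2,4)→{2,4,6}; (3,6)→{5,6}. Safe: 1, 3. Place at column 1.
Row 5: attacked by (1,2)→{2,6}; (2,4)→{1,4}; (3,6)→{4,6}; (4,1)→{1,2}. Safe: 3, 5. Place at column 3.
Row 6: attacked by (1,2)→{2}; (2,4)→{4}; (3,6)→{3,6}; (4,1)→{1,3}; (5,3)→{2,3,4}. Safe: 5. Place at column 5.
Columns [2, 4, 6, 1, 3, 5], r−c [-1, -2, -3, 3, 2, 1], r+c [3, 6, 9, 5, 8, 11] are all distinct, so no two queens attack.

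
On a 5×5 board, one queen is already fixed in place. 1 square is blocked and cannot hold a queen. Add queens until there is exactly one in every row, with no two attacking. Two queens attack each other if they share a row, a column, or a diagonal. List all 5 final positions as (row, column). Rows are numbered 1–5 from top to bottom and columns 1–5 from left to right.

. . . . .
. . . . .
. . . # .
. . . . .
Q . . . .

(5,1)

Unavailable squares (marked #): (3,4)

Row 1: attacked by (5,1)→{1,5}. Safe: 2, 3, 4. Place at column 3.
Row 2: attacked by (1,3)→{2,3,4}; (5,1)→{1,4}. Safe: 5. Place at column 5.
Row 3: attacked by (1,3)→{1,3,5}; (2,5)→{4,5}; (5,1)→{1,3}. Blocked: 4. Safe: 2. Place at column 2.
Row 4: attacked by (1,3)→{3}; (2,5)→{3,5}; (3,2)→{1,2,3}; (5,1)→{1,2}. Safe: 4. Place at column 4.
Columns [3, 5, 2, 4, 1], r−c [-2, -3, 1, 0, 4], r+c [4, 7, 5, 8, 6] are all distinct, so no two queens attack.

(1,3) (2,5) (3,2) (4,4) (5,1)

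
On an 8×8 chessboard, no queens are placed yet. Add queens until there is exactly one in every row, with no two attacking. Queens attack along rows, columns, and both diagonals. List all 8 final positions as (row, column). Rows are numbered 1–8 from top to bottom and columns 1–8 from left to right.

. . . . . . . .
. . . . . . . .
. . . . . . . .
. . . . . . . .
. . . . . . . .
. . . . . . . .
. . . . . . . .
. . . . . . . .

(1,6) (2,1) (3,5) (4,2) (5,8) (6,3) (7,7) (8,4)

Row 1: Safe: 1, 2, 3, 4, 5, 6, 7, 8. Place at column 6.
Row 2: attacked by (1,6)→{5,6,7}. Safe: 1, 2, 3, 4, 8. Place at column 1.
Row 3: attacked by (1,6)→{4,6,8}; (2,1)→{1,2}. Safe: 3, 5, 7. Place at column 5.
Row 4: attacked by (1,6)→{3,6}; (2,1)→{1,3}; (3,5)→{4,5,6}. Safe: 2, 7, 8. Place at column 2.
Row 5: attacked by (1,6)→{2,6}; (2,1)→{1,4}; (3,5)→{3,5,7}; (4,2)→{1,2,3}. Safe: 8. Place at column 8.
Row 6: attacked by (1,6)→{1,6}; (2,1)→{1,5}; (3,5)→{2,5,8}; (4,2)→{2,4}; (5,8)→{7,8}. Safe: 3. Place at column 3.
Row 7: attacked by (1,6)→{6}; (2,1)→{1,6}; (3,5)→{1,5}; (4,2)→{2,5}; (5,8)→{6,8}; (6,3)→{2,3,4}. Safe: 7. Place at column 7.
Row 8: attacked by (1,6)→{6}; (2,1)→{1,7}; (3,5)→{5}; (4,2)→{2,6}; (5,8)→{5,8}; (6,3)→{1,3,5}; (7,7)→{6,7,8}. Safe: 4. Place at column 4.
Columns [6, 1, 5, 2, 8, 3, 7, 4], r−c [-5, 1, -2, 2, -3, 3, 0, 4], r+c [7, 3, 8, 6, 13, 9, 14, 12] are all distinct, so no two queens attack.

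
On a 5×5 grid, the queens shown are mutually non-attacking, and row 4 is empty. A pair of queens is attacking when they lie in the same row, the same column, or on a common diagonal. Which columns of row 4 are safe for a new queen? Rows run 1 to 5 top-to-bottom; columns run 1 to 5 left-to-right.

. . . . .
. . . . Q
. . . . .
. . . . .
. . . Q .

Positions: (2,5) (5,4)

(2,5) attacks row 4 at column 5 and diagonals 3.
(5,4) attacks row 4 at column 4 and diagonals 3, 5.
Attacked columns: {3, 4, 5}. Safe: {1, 2}.

columns 1, 2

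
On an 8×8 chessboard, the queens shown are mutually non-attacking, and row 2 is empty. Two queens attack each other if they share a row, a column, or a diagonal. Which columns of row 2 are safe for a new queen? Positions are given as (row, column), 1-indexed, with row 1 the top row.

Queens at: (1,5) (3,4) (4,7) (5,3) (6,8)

(1,5) attacks row 2 at column 5 and diagonals 4, 6.
(3,4) attacks row 2 at column 4 and diagonals 3, 5.
(4,7) attacks row 2 at column 7 and diagonals 5.
(5,3) attacks row 2 at column 3 and diagonals 6.
(6,8) attacks row 2 at column 8 and diagonals 4.
Attacked columns: {3, 4, 5, 6, 7, 8}. Safe: {1, 2}.

columns 1, 2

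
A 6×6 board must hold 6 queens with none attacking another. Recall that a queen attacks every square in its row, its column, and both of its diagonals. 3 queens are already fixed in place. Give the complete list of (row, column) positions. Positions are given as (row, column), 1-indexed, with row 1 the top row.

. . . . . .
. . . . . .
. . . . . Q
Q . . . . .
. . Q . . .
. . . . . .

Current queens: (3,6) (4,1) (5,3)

Row 1: attacked by (3,6)→{4,6}; (4,1)→{1,4}; (5,3)→{3}. Safe: 2, 5. Place at column 2.
Row 2: attacked by (1,2)→{1,2,3}; (3,6)→{5,6}; (4,1)→{1,3}; (5,3)→{3,6}. Safe: 4. Place at column 4.
Row 6: attacked by (1,2)→{2}; (2,4)→{4}; (3,6)→{3,6}; (4,1)→{1,3}; (5,3)→{2,3,4}. Safe: 5. Place at column 5.
Columns [2, 4, 6, 1, 3, 5], r−c [-1, -2, -3, 3, 2, 1], r+c [3, 6, 9, 5, 8, 11] are all distinct, so no two queens attack.

(1,2) (2,4) (3,6) (4,1) (5,3) (6,5)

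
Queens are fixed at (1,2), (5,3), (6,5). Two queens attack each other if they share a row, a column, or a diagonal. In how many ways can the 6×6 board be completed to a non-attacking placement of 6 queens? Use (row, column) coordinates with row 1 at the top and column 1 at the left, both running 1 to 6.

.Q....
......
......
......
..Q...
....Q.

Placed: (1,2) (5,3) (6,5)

Branch on row 2: col 4 → 1.
Sum: 1 = 1.

1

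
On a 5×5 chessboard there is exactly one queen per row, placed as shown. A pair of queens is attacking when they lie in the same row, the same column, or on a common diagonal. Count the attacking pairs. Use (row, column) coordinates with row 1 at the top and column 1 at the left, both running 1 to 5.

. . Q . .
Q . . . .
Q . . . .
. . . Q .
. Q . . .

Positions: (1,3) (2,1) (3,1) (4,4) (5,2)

2

Same column: (2,1)–(3,1) (column 1).
Same diagonal: (1,3)–(3,1) (|1−3| = |3−1| = 2).
Total attacking pairs: 2.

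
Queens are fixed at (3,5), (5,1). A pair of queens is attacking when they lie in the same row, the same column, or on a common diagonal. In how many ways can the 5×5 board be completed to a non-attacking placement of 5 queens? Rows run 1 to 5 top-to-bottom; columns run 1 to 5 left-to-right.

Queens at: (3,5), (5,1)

Branch on row 1: col 2 → 0; col 4 → 1.
Sum: 0 + 1 = 1.

1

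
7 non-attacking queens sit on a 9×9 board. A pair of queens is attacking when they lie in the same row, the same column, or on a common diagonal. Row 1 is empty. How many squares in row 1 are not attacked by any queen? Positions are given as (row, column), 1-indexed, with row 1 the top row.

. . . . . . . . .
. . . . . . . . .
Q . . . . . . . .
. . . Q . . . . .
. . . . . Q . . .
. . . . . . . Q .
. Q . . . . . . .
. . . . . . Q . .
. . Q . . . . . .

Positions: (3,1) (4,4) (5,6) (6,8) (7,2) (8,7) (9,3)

2

(3,1) attacks row 1 at column 1 and diagonals 3.
(4,4) attacks row 1 at column 4 and diagonals 1, 7.
(5,6) attacks row 1 at column 6 and diagonals 2.
(6,8) attacks row 1 at column 8 and diagonals 3.
(7,2) attacks row 1 at column 2 and diagonals 8.
(8,7) attacks row 1 at column 7.
(9,3) attacks row 1 at column 3.
Attacked columns: {1, 2, 3, 4, 6, 7, 8}. Safe: {5, 9}.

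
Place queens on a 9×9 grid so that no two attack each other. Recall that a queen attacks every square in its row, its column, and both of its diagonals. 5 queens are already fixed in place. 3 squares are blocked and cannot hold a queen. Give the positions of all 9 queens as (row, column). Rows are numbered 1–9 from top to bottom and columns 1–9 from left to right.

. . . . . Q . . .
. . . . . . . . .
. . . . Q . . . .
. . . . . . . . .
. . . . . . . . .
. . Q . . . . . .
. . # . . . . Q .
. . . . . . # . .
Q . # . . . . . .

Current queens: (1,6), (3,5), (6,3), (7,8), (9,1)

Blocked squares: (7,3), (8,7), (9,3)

(1,6) (2,2) (3,5) (4,7) (5,9) (6,3) (7,8) (8,4) (9,1)

Row 2: attacked by (1,6)→{5,6,7}; (3,5)→{4,5,6}; (6,3)→{3,7}; (7,8)→{3,8}; (9,1)→{1,8}. Safe: 2, 9. Place at column 2.
Row 4: attacked by (1,6)→{3,6,9}; (2,2)→{2,4}; (3,5)→{4,5,6}; (6,3)→{1,3,5}; (7,8)→{5,8}; (9,1)→{1,6}. Safe: 7. Place at column 7.
Row 5: attacked by (1,6)→{2,6}; (2,2)→{2,5}; (3,5)→{3,5,7}; (4,7)→{6,7,8}; (6,3)→{2,3,4}; (7,8)→{6,8}; (9,1)→{1,5}. Safe: 9. Place at column 9.
Row 8: attacked by (1,6)→{6}; (2,2)→{2,8}; (3,5)→{5}; (4,7)→{3,7}; (5,9)→{6,9}; (6,3)→{1,3,5}; (7,8)→{7,8,9}; (9,1)→{1,2}. Blocked: 7. Safe: 4. Place at column 4.
Columns [6, 2, 5, 7, 9, 3, 8, 4, 1], r−c [-5, 0, -2, -3, -4, 3, -1, 4, 8], r+c [7, 4, 8, 11, 14, 9, 15, 12, 10] are all distinct, so no two queens attack.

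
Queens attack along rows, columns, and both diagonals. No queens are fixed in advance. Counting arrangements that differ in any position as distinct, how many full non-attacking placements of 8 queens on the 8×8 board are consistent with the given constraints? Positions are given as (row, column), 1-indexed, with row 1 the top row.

92

Branch on row 1: col 1 → 4; col 2 → 8; col 3 → 16; col 4 → 18; col 5 → 18; col 6 → 16; col 7 → 8; col 8 → 4.
Sum: 4 + 8 + 16 + 18 + 18 + 16 + 8 + 4 = 92.
(This is the classic 8-queens count.)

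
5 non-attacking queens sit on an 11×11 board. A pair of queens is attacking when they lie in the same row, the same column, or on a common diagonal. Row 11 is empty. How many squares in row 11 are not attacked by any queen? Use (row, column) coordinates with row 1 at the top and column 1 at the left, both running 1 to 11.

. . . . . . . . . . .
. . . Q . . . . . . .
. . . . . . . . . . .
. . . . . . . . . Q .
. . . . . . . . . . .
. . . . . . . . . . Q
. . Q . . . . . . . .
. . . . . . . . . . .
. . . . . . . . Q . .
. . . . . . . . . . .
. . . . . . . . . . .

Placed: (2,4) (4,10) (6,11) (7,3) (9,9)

4

(2,4) attacks row 11 at column 4.
(4,10) attacks row 11 at column 10 and diagonals 3.
(6,11) attacks row 11 at column 11 and diagonals 6.
(7,3) attacks row 11 at column 3 and diagonals 7.
(9,9) attacks row 11 at column 9 and diagonals 7, 11.
Attacked columns: {3, 4, 6, 7, 9, 10, 11}. Safe: {1, 2, 5, 8}.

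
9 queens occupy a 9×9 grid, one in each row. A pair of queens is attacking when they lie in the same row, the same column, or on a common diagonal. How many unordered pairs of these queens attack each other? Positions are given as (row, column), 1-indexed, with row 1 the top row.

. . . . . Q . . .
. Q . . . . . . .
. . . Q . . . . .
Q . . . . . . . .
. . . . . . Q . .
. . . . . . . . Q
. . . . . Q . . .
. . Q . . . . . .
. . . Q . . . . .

5

Same column: (1,6)–(7,6) (column 6); (3,4)–(9,4) (column 4).
Same diagonal: (1,6)–(3,4) (|1−3| = |6−4| = 2); (7,6)–(9,4) (|7−9| = |6−4| = 2); (8,3)–(9,4) (|8−9| = |3−4| = 1).
Total attacking pairs: 5.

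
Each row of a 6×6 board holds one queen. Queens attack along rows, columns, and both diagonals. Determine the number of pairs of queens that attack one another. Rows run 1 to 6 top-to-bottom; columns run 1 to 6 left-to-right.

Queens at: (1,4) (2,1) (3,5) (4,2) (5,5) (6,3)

1

Same column: (3,5)–(5,5) (column 5).
Total attacking pairs: 1.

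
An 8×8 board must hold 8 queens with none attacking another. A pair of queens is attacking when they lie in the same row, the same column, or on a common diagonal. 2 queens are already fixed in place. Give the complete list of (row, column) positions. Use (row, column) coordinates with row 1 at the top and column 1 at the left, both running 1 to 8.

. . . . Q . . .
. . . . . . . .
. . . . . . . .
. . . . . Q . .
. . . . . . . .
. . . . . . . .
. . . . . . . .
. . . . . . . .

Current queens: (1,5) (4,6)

Row 2: attacked by (1,5)→{4,5,6}; (4,6)→{4,6,8}. Safe: 1, 2, 3, 7. Place at column 1.
Row 3: attacked by (1,5)→{3,5,7}; (2,1)→{1,2}; (4,6)→{5,6,7}. Safe: 4, 8. Place at column 8.
Row 5: attacked by (1,5)→{1,5}; (2,1)→{1,4}; (3,8)→{6,8}; (4,6)→{5,6,7}. Safe: 2, 3. Place at column 3.
Row 6: attacked by (1,5)→{5}; (2,1)→{1,5}; (3,8)→{5,8}; (4,6)→{4,6,8}; (5,3)→{2,3,4}. Safe: 7. Place at column 7.
Row 7: attacked by (1,5)→{5}; (2,1)→{1,6}; (3,8)→{4,8}; (4,6)→{3,6}; (5,3)→{1,3,5}; (6,7)→{6,7,8}. Safe: 2. Place at column 2.
Row 8: attacked by (1,5)→{5}; (2,1)→{1,7}; (3,8)→{3,8}; (4,6)→{2,6}; (5,3)→{3,6}; (6,7)→{5,7}; (7,2)→{1,2,3}. Safe: 4. Place at column 4.
Columns [5, 1, 8, 6, 3, 7, 2, 4], r−c [-4, 1, -5, -2, 2, -1, 5, 4], r+c [6, 3, 11, 10, 8, 13, 9, 12] are all distinct, so no two queens attack.

(1,5) (2,1) (3,8) (4,6) (5,3) (6,7) (7,2) (8,4)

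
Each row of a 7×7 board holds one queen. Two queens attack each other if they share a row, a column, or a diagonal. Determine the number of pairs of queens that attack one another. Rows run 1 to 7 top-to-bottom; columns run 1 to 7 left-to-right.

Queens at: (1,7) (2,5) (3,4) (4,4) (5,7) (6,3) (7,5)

Same column: (1,7)–(5,7) (column 7); (2,5)–(7,5) (column 5); (3,4)–(4,4) (column 4).
Same diagonal: (1,7)–(4,4) (|1−4| = |7−4| = 3); (2,5)–(3,4) (|2−3| = |5−4| = 1); (5,7)–(7,5) (|5−7| = |7−5| = 2).
Total attacking pairs: 6.

6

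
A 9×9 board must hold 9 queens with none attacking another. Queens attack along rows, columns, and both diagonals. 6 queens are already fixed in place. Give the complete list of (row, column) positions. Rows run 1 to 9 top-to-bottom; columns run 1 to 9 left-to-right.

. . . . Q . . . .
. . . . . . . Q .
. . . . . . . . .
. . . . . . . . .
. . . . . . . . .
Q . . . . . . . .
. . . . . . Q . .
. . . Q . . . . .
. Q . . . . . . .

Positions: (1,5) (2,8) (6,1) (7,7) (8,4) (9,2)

(1,5) (2,8) (3,6) (4,9) (5,3) (6,1) (7,7) (8,4) (9,2)

Row 3: attacked by (1,5)→{3,5,7}; (2,8)→{7,8,9}; (6,1)→{1,4}; (7,7)→{3,7}; (8,4)→{4,9}; (9,2)→{2,8}. Safe: 6. Place at column 6.
Row 4: attacked by (1,5)→{2,5,8}; (2,8)→{6,8}; (3,6)→{5,6,7}; (6,1)→{1,3}; (7,7)→{4,7}; (8,4)→{4,8}; (9,2)→{2,7}. Safe: 9. Place at column 9.
Row 5: attacked by (1,5)→{1,5,9}; (2,8)→{5,8}; (3,6)→{4,6,8}; (4,9)→{8,9}; (6,1)→{1,2}; (7,7)→{5,7,9}; (8,4)→{1,4,7}; (9,2)→{2,6}. Safe: 3. Place at column 3.
Columns [5, 8, 6, 9, 3, 1, 7, 4, 2], r−c [-4, -6, -3, -5, 2, 5, 0, 4, 7], r+c [6, 10, 9, 13, 8, 7, 14, 12, 11] are all distinct, so no two queens attack.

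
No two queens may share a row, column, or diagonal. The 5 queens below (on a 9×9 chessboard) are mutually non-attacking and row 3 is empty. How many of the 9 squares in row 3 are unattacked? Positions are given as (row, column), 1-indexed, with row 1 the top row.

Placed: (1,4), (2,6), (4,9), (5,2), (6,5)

2

(1,4) attacks row 3 at column 4 and diagonals 2, 6.
(2,6) attacks row 3 at column 6 and diagonals 5, 7.
(4,9) attacks row 3 at column 9 and diagonals 8.
(5,2) attacks row 3 at column 2 and diagonals 4.
(6,5) attacks row 3 at column 5 and diagonals 2, 8.
Attacked columns: {2, 4, 5, 6, 7, 8, 9}. Safe: {1, 3}.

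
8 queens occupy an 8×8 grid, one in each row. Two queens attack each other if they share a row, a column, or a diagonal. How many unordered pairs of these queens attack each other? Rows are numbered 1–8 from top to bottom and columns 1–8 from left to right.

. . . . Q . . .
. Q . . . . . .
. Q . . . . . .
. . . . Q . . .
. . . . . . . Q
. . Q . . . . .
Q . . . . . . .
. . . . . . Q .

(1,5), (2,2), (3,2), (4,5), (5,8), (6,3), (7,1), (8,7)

Same column: (1,5)–(4,5) (column 5); (2,2)–(3,2) (column 2).
Same diagonal: (3,2)–(8,7) (|3−8| = |2−7| = 5); (4,5)–(6,3) (|4−6| = |5−3| = 2).
Total attacking pairs: 4.

4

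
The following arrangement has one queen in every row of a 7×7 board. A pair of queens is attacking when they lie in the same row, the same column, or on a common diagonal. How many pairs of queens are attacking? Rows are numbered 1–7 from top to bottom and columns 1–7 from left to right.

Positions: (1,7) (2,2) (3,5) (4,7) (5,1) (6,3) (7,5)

Same column: (1,7)–(4,7) (column 7); (3,5)–(7,5) (column 5).
Same diagonal: (1,7)–(3,5) (|1−3| = |7−5| = 2).
Total attacking pairs: 3.

3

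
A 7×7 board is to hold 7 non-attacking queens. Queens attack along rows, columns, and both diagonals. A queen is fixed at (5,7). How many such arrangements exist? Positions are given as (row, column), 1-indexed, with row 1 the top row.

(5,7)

6

Branch on row 1: col 1 → 1; col 2 → 2; col 4 → 0; col 5 → 1; col 6 → 2.
Sum: 1 + 2 + 0 + 1 + 2 = 6.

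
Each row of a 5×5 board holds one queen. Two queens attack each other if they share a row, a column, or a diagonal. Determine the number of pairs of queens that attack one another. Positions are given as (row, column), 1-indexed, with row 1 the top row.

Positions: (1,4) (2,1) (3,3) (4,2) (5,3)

3

Same column: (3,3)–(5,3) (column 3).
Same diagonal: (3,3)–(4,2) (|3−4| = |3−2| = 1); (4,2)–(5,3) (|4−5| = |2−3| = 1).
Total attacking pairs: 3.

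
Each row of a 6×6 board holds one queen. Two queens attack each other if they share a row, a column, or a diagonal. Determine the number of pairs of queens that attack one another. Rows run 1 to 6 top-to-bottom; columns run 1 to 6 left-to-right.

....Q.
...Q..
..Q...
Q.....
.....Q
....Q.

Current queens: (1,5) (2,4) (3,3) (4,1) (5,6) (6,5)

5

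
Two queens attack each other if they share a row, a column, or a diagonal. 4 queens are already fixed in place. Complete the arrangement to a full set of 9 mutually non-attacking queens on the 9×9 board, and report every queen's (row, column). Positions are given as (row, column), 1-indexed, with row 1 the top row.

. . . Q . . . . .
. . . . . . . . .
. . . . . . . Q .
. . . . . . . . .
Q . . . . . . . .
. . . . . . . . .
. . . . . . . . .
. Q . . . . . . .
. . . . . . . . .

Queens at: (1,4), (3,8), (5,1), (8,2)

Row 2: attacked by (1,4)→{3,4,5}; (3,8)→{7,8,9}; (5,1)→{1,4}; (8,2)→{2,8}. Safe: 6. Place at column 6.
Row 4: attacked by (1,4)→{1,4,7}; (2,6)→{4,6,8}; (3,8)→{7,8,9}; (5,1)→{1,2}; (8,2)→{2,6}. Safe: 3, 5. Place at column 3.
Row 6: attacked by (1,4)→{4,9}; (2,6)→{2,6}; (3,8)→{5,8}; (4,3)→{1,3,5}; (5,1)→{1,2}; (8,2)→{2,4}. Safe: 7. Place at column 7.
Row 7: attacked by (1,4)→{4}; (2,6)→{1,6}; (3,8)→{4,8}; (4,3)→{3,6}; (5,1)→{1,3}; (6,7)→{6,7,8}; (8,2)→{1,2,3}. Safe: 5, 9. Place at column 5.
Row 9: attacked by (1,4)→{4}; (2,6)→{6}; (3,8)→{2,8}; (4,3)→{3,8}; (5,1)→{1,5}; (6,7)→{4,7}; (7,5)→{3,5,7}; (8,2)→{1,2,3}. Safe: 9. Place at column 9.
Columns [4, 6, 8, 3, 1, 7, 5, 2, 9], r−c [-3, -4, -5, 1, 4, -1, 2, 6, 0], r+c [5, 8, 11, 7, 6, 13, 12, 10, 18] are all distinct, so no two queens attack.

(1,4) (2,6) (3,8) (4,3) (5,1) (6,7) (7,5) (8,2) (9,9)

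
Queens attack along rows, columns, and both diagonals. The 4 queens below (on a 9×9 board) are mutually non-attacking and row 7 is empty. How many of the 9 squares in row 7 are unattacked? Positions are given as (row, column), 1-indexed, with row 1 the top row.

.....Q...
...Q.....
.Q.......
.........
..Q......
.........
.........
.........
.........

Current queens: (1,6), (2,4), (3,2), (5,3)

(1,6) attacks row 7 at column 6.
(2,4) attacks row 7 at column 4 and diagonals 9.
(3,2) attacks row 7 at column 2 and diagonals 6.
(5,3) attacks row 7 at column 3 and diagonals 1, 5.
Attacked columns: {1, 2, 3, 4, 5, 6, 9}. Safe: {7, 8}.

2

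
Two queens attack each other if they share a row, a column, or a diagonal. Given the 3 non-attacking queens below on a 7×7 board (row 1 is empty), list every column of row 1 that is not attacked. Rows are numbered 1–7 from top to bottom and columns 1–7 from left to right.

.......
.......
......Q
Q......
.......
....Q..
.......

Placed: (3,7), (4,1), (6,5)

columns 2, 3, 6

(3,7) attacks row 1 at column 7 and diagonals 5.
(4,1) attacks row 1 at column 1 and diagonals 4.
(6,5) attacks row 1 at column 5.
Attacked columns: {1, 4, 5, 7}. Safe: {2, 3, 6}.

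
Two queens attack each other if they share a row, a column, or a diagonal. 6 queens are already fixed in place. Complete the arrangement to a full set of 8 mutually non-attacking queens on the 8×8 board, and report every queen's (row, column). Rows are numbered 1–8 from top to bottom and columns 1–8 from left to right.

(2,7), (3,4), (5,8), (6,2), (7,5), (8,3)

(1,1) (2,7) (3,4) (4,6) (5,8) (6,2) (7,5) (8,3)

Row 1: attacked by (2,7)→{6,7,8}; (3,4)→{2,4,6}; (5,8)→{4,8}; (6,2)→{2,7}; (7,5)→{5}; (8,3)→{3}. Safe: 1. Place at column 1.
Row 4: attacked by (1,1)→{1,4}; (2,7)→{5,7}; (3,4)→{3,4,5}; (5,8)→{7,8}; (6,2)→{2,4}; (7,5)→{2,5,8}; (8,3)→{3,7}. Safe: 6. Place at column 6.
Columns [1, 7, 4, 6, 8, 2, 5, 3], r−c [0, -5, -1, -2, -3, 4, 2, 5], r+c [2, 9, 7, 10, 13, 8, 12, 11] are all distinct, so no two queens attack.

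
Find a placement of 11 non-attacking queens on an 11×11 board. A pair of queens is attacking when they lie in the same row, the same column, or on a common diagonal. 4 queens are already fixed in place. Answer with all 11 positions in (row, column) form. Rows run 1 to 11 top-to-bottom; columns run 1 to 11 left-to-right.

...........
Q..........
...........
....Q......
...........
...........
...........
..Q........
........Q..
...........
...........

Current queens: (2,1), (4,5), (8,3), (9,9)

Row 1: attacked by (2,1)→{1,2}; (4,5)→{2,5,8}; (8,3)→{3,10}; (9,9)→{1,9}. Safe: 4, 6, 7, 11. Place at column 11.
Row 3: attacked by (1,11)→{9,11}; (2,1)→{1,2}; (4,5)→{4,5,6}; (8,3)→{3,8}; (9,9)→{3,9}. Safe: 7, 10. Place at column 7.
Row 5: attacked by (1,11)→{7,11}; (2,1)→{1,4}; (3,7)→{5,7,9}; (4,5)→{4,5,6}; (8,3)→{3,6}; (9,9)→{5,9}. Safe: 2, 8, 10. Place at column 2.
Row 6: attacked by (1,11)→{6,11}; (2,1)→{1,5}; (3,7)→{4,7,10}; (4,5)→{3,5,7}; (5,2)→{1,2,3}; (8,3)→{1,3,5}; (9,9)→{6,9}. Safe: 8. Place at column 8.
Row 7: attacked by (1,11)→{5,11}; (2,1)→{1,6}; (3,7)→{3,7,11}; (4,5)→{2,5,8}; (5,2)→{2,4}; (6,8)→{7,8,9}; (8,3)→{2,3,4}; (9,9)→{7,9,11}. Safe: 10. Place at column 10.
Row 10: attacked by (1,11)→{2,11}; (2,1)→{1,9}; (3,7)→{7}; (4,5)→{5,11}; (5,2)→{2,7}; (6,8)→{4,8}; (7,10)→{7,10}; (8,3)→{1,3,5}; (9,9)→{8,9,10}. Safe: 6. Place at column 6.
Row 11: attacked by (1,11)→{1,11}; (2,1)→{1,10}; (3,7)→{7}; (4,5)→{5}; (5,2)→{2,8}; (6,8)→{3,8}; (7,10)→{6,10}; (8,3)→{3,6}; (9,9)→{7,9,11}; (10,6)→{5,6,7}. Safe: 4. Place at column 4.
Columns [11, 1, 7, 5, 2, 8, 10, 3, 9, 6, 4], r−c [-10, 1, -4, -1, 3, -2, -3, 5, 0, 4, 7], r+c [12, 3, 10, 9, 7, 14, 17, 11, 18, 16, 15] are all distinct, so no two queens attack.

(1,11) (2,1) (3,7) (4,5) (5,2) (6,8) (7,10) (8,3) (9,9) (10,6) (11,4)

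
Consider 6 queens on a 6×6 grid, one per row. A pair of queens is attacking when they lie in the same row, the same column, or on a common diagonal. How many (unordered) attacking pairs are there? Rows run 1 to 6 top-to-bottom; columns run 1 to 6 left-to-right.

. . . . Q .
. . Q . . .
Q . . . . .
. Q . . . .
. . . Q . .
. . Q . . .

Same column: (2,3)–(6,3) (column 3).
Same diagonal: (1,5)–(4,2) (|1−4| = |5−2| = 3); (3,1)–(4,2) (|3−4| = |1−2| = 1); (5,4)–(6,3) (|5−6| = |4−3| = 1).
Total attacking pairs: 4.

4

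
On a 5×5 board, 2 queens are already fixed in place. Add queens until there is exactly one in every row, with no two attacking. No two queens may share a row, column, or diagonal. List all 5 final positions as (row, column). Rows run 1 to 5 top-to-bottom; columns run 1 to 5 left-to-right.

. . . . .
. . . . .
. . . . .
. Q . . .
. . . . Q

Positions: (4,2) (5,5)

Row 1: attacked by (4,2)→{2,5}; (5,5)→{1,5}. Safe: 3, 4. Place at column 3.
Row 2: attacked by (1,3)→{2,3,4}; (4,2)→{2,4}; (5,5)→{2,5}. Safe: 1. Place at column 1.
Row 3: attacked by (1,3)→{1,3,5}; (2,1)→{1,2}; (4,2)→{1,2,3}; (5,5)→{3,5}. Safe: 4. Place at column 4.
Columns [3, 1, 4, 2, 5], r−c [-2, 1, -1, 2, 0], r+c [4, 3, 7, 6, 10] are all distinct, so no two queens attack.

(1,3) (2,1) (3,4) (4,2) (5,5)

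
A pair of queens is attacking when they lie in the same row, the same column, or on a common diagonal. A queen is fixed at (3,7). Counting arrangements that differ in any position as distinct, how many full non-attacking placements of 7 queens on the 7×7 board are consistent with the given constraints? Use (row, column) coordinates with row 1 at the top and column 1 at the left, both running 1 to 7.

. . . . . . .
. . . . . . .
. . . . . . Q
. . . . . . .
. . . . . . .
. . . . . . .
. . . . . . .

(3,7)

Branch on row 1: col 1 → 1; col 2 → 1; col 3 → 1; col 4 → 1; col 6 → 2.
Sum: 1 + 1 + 1 + 1 + 2 = 6.

6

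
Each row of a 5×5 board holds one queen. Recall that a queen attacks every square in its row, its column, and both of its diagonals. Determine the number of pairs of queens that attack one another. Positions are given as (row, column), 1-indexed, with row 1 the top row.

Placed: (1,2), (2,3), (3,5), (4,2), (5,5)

3

Same column: (1,2)–(4,2) (column 2); (3,5)–(5,5) (column 5).
Same diagonal: (1,2)–(2,3) (|1−2| = |2−3| = 1).
Total attacking pairs: 3.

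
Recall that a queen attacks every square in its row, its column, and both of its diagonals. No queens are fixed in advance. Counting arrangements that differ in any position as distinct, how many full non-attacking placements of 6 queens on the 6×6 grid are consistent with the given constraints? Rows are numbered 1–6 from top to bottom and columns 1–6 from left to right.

4

Branch on row 1: col 1 → 0; col 2 → 1; col 3 → 1; col 4 → 1; col 5 → 1; col 6 → 0.
Sum: 0 + 1 + 1 + 1 + 1 + 0 = 4.
(This is the classic 6-queens count.)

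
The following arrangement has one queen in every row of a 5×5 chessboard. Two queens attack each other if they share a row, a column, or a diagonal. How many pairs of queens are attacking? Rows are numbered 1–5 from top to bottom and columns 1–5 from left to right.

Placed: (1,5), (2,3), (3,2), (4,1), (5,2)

Same column: (3,2)–(5,2) (column 2).
Same diagonal: (2,3)–(3,2) (|2−3| = |3−2| = 1); (2,3)–(4,1) (|2−4| = |3−1| = 2); (3,2)–(4,1) (|3−4| = |2−1| = 1); (4,1)–(5,2) (|4−5| = |1−2| = 1).
Total attacking pairs: 5.

5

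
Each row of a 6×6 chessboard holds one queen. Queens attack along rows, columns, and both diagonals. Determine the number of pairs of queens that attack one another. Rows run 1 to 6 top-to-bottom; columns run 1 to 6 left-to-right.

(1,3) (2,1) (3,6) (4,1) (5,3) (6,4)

Same column: (1,3)–(5,3) (column 3); (2,1)–(4,1) (column 1).
Same diagonal: (5,3)–(6,4) (|5−6| = |3−4| = 1).
Total attacking pairs: 3.

3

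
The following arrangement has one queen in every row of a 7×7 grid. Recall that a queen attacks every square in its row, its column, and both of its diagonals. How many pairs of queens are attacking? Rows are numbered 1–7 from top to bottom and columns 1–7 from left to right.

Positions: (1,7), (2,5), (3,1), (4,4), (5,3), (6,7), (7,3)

6

Same column: (1,7)–(6,7) (column 7); (5,3)–(7,3) (column 3).
Same diagonal: (1,7)–(4,4) (|1−4| = |7−4| = 3); (1,7)–(5,3) (|1−5| = |7−3| = 4); (3,1)–(5,3) (|3−5| = |1−3| = 2); (4,4)–(5,3) (|4−5| = |4−3| = 1).
Total attacking pairs: 6.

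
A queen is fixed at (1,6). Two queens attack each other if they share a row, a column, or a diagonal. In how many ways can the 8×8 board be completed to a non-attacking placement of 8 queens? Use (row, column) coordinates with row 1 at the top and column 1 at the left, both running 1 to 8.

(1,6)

Branch on row 2: col 1 → 1; col 2 → 2; col 3 → 8; col 4 → 4; col 8 → 1.
Sum: 1 + 2 + 8 + 4 + 1 = 16.

16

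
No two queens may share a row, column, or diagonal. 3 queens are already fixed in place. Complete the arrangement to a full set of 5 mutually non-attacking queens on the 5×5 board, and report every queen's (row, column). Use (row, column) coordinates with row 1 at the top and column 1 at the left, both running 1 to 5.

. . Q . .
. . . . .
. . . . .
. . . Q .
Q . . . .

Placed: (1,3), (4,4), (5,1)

(1,3) (2,5) (3,2) (4,4) (5,1)

Row 2: attacked by (1,3)→{2,3,4}; (4,4)→{2,4}; (5,1)→{1,4}. Safe: 5. Place at column 5.
Row 3: attacked by (1,3)→{1,3,5}; (2,5)→{4,5}; (4,4)→{3,4,5}; (5,1)→{1,3}. Safe: 2. Place at column 2.
Columns [3, 5, 2, 4, 1], r−c [-2, -3, 1, 0, 4], r+c [4, 7, 5, 8, 6] are all distinct, so no two queens attack.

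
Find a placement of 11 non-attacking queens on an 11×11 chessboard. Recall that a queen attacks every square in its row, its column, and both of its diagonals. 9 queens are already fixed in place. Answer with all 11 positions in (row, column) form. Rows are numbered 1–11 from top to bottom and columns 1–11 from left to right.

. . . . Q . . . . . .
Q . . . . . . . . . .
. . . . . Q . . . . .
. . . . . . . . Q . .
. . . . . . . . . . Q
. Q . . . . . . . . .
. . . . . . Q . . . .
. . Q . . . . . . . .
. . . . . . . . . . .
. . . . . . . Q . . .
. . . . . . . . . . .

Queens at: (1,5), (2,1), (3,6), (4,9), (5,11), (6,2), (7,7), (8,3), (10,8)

(1,5) (2,1) (3,6) (4,9) (5,11) (6,2) (7,7) (8,3) (9,10) (10,8) (11,4)

Row 9: attacked by (1,5)→{5}; (2,1)→{1,8}; (3,6)→{6}; (4,9)→{4,9}; (5,11)→{7,11}; (6,2)→{2,5}; (7,7)→{5,7,9}; (8,3)→{2,3,4}; (10,8)→{7,8,9}. Safe: 10. Place at column 10.
Row 11: attacked by (1,5)→{5}; (2,1)→{1,10}; (3,6)→{6}; (4,9)→{2,9}; (5,11)→{5,11}; (6,2)→{2,7}; (7,7)→{3,7,11}; (8,3)→{3,6}; (9,10)→{8,10}; (10,8)→{7,8,9}. Safe: 4. Place at column 4.
Columns [5, 1, 6, 9, 11, 2, 7, 3, 10, 8, 4], r−c [-4, 1, -3, -5, -6, 4, 0, 5, -1, 2, 7], r+c [6, 3, 9, 13, 16, 8, 14, 11, 19, 18, 15] are all distinct, so no two queens attack.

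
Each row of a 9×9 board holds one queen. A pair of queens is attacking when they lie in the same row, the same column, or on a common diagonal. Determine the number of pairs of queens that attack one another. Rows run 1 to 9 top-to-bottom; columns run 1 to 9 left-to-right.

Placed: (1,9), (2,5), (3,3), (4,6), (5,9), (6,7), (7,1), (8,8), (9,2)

3

Same column: (1,9)–(5,9) (column 9).
Same diagonal: (1,9)–(4,6) (|1−4| = |9−6| = 3); (3,3)–(8,8) (|3−8| = |3−8| = 5).
Total attacking pairs: 3.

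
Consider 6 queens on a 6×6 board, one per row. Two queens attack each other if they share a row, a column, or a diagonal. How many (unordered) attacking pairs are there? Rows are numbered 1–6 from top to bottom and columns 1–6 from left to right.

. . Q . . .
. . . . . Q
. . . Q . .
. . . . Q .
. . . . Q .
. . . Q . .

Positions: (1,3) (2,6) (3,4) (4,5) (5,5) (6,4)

Same column: (3,4)–(6,4) (column 4); (4,5)–(5,5) (column 5).
Same diagonal: (3,4)–(4,5) (|3−4| = |4−5| = 1); (5,5)–(6,4) (|5−6| = |5−4| = 1).
Total attacking pairs: 4.

4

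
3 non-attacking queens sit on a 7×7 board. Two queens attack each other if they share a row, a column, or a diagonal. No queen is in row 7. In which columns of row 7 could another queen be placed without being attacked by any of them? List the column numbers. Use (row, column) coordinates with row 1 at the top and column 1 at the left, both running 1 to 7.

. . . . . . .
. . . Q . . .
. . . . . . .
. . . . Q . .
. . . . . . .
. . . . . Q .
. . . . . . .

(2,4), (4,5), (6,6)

(2,4) attacks row 7 at column 4.
(4,5) attacks row 7 at column 5 and diagonals 2.
(6,6) attacks row 7 at column 6 and diagonals 5, 7.
Attacked columns: {2, 4, 5, 6, 7}. Safe: {1, 3}.

columns 1, 3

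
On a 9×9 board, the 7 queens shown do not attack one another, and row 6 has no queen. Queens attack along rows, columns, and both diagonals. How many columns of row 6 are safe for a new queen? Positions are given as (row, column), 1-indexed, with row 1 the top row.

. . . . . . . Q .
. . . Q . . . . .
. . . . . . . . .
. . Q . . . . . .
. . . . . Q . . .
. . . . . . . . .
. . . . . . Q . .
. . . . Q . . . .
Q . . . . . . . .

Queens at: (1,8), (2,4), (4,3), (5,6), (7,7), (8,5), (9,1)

2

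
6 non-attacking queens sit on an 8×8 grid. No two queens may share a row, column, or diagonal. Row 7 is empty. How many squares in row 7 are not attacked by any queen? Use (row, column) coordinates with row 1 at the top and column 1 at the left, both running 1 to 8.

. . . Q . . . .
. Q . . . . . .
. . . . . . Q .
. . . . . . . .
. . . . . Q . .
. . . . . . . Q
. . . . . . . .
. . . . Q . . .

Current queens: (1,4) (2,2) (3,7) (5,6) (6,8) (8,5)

1

(1,4) attacks row 7 at column 4.
(2,2) attacks row 7 at column 2 and diagonals 7.
(3,7) attacks row 7 at column 7 and diagonals 3.
(5,6) attacks row 7 at column 6 and diagonals 4, 8.
(6,8) attacks row 7 at column 8 and diagonals 7.
(8,5) attacks row 7 at column 5 and diagonals 4, 6.
Attacked columns: {2, 3, 4, 5, 6, 7, 8}. Safe: {1}.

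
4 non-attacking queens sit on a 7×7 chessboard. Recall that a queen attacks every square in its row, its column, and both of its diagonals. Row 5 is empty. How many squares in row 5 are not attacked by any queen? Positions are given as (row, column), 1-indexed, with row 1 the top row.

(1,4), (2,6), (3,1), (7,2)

(1,4) attacks row 5 at column 4.
(2,6) attacks row 5 at column 6 and diagonals 3.
(3,1) attacks row 5 at column 1 and diagonals 3.
(7,2) attacks row 5 at column 2 and diagonals 4.
Attacked columns: {1, 2, 3, 4, 6}. Safe: {5, 7}.

2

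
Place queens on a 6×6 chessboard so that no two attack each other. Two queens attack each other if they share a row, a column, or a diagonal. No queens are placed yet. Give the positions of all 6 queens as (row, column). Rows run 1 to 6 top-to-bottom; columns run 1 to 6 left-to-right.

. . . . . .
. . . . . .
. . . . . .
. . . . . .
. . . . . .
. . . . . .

(1,3) (2,6) (3,2) (4,5) (5,1) (6,4)

Row 1: Safe: 1, 2, 3, 4, 5, 6. Place at column 3.
Row 2: attacked by (1,3)→{2,3,4}. Safe: 1, 5, 6. Place at column 6.
Row 3: attacked by (1,3)→{1,3,5}; (2,6)→{5,6}. Safe: 2, 4. Place at column 2.
Row 4: attacked by (1,3)→{3,6}; (2,6)→{4,6}; (3,2)→{1,2,3}. Safe: 5. Place at column 5.
Row 5: attacked by (1,3)→{3}; (2,6)→{3,6}; (3,2)→{2,4}; (4,5)→{4,5,6}. Safe: 1. Place at column 1.
Row 6: attacked by (1,3)→{3}; (2,6)→{2,6}; (3,2)→{2,5}; (4,5)→{3,5}; (5,1)→{1,2}. Safe: 4. Place at column 4.
Columns [3, 6, 2, 5, 1, 4], r−c [-2, -4, 1, -1, 4, 2], r+c [4, 8, 5, 9, 6, 10] are all distinct, so no two queens attack.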